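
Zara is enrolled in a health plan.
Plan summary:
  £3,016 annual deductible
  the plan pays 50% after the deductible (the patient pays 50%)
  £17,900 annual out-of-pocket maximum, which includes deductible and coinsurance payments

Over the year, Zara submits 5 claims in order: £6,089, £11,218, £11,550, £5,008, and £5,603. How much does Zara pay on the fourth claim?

#1 (£6,089): deductible takes £3,016, £3,073 remains; 50% of £3,073 = £1,536.50. Patient owes £4,552.50 (running OOP £4,552.50).
#2 (£11,218): deductible met; 50% of £11,218 = £5,609. Cost to patient: £5,609. OOP to date £10,161.50.
#3 (£11,550): 50% coinsurance on £11,550 = £5,775. Cost to patient: £5,775. OOP to date £15,936.50.
#4 (£5,008): deductible already satisfied, so patient's share is 50% × £5,008 = £2,504. That would push OOP to £18,440.50, over the £17,900 cap, so patient pays £17,900 − £15,936.50 = £1,963.50.

£1,963.50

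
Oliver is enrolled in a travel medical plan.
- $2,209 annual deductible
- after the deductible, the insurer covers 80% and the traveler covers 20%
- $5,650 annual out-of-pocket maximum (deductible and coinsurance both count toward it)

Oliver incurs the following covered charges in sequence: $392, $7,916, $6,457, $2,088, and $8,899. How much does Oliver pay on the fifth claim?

Claim 1 — $392: all of it applies to the deductible. Traveler pays $392; OOP now $392.
Claim 2 — $7,916: deductible takes $1,817, $6,099 remains; coinsurance $6,099 × 20% = $1,219.80. Traveler pays $3,036.80; OOP now $3,428.80.
Claim 3 — $6,457: 20% coinsurance on $6,457 = $1,291.40. Traveler owes $1,291.40 (running OOP $4,720.20).
Claim 4 — $2,088: 20% coinsurance on $2,088 = $417.60. Traveler owes $417.60 (running OOP $5,137.80).
Claim 5 — $8,899: deductible met; 20% of $8,899 = $1,779.80. OOP would hit $6,917.60 > $5,650, so the cap limits the traveler to $5,650 − $5,137.80 = $512.20.

$512.20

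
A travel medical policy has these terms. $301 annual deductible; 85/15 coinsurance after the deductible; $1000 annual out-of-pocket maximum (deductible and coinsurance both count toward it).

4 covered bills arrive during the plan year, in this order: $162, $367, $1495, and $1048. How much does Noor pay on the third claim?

#1 ($162): fully absorbed by the deductible. Traveler owes $162 (running OOP $162).
#2 ($367): $139 finishes the deductible; $228 goes to coinsurance; 15% of $228 = $34.20. Cost to traveler: $173.20. OOP to date $335.20.
#3 ($1495): deductible already satisfied, so traveler's share is 15% × $1495 = $224.25. Cost to traveler: $224.25. OOP to date $559.45.

$224.25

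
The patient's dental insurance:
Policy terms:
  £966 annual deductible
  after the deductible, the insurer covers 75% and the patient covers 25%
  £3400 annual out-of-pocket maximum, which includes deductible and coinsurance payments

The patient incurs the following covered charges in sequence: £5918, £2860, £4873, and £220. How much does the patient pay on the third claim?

Bill 1, £5918: £966 to deductible, leaving £4952; 25% of £4952 = £1238. Patient owes £2204 (running OOP £2204).
Bill 2, £2860: deductible already satisfied, so patient's share is 25% × £2860 = £715. Cost to patient: £715. OOP to date £2919.
Bill 3, £4873: deductible already satisfied, so patient's share is 25% × £4873 = £1218.25. Adding that to £2919 gives £4137.25, past the £3400 cap; patient pays only £3400 − £2919 = £481.

£481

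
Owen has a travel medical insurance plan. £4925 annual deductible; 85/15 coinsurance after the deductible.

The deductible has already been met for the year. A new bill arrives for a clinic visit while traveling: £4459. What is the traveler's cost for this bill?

£668.85

The deductible is already satisfied, so the full bill goes to coinsurance.
15% of £4459 = £668.85 falls to the traveler.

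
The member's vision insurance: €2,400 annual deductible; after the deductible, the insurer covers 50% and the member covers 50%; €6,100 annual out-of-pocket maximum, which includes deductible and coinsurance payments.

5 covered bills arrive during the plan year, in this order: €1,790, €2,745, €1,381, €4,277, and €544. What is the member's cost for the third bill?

Claim 1 — €1,790: entire amount goes to the deductible. Member pays €1,790; OOP now €1,790.
Claim 2 — €2,745: €610 finishes the deductible; €2,135 goes to coinsurance; coinsurance €2,135 × 50% = €1,067.50. Member pays €1,677.50; OOP now €3,467.50.
Claim 3 — €1,381: 50% coinsurance on €1,381 = €690.50. Member owes €690.50 (running OOP €4,158).

€690.50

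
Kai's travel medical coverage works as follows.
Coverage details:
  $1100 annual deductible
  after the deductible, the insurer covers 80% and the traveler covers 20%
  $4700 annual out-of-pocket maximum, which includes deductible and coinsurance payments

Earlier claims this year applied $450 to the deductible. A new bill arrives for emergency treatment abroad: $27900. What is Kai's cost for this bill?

Remaining deductible: $1100 − $450 = $650.
That leaves $27900 − $650 = $27250 for coinsurance.
Traveler's 20% share of $27250 is $5450.
Traveler responsibility before any cap: $650 + $5450 = $6100.
Adding $6100 to the $450 already spent would give $6550, which exceeds the $4700 cap; the traveler pays just $4700 − $450 = $4250.

$4250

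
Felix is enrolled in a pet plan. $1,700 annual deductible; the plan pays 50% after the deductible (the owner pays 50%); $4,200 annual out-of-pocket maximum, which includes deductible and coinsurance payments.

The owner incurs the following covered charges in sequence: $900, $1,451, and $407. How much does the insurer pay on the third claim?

Claim 1 — $900: fully absorbed by the deductible. Owner pays $900; OOP now $900. Insurer: $900 − $900 = $0.
Claim 2 — $1,451: $800 to deductible, leaving $651; coinsurance $651 × 50% = $325.50. Owner pays $1,125.50; OOP now $2,025.50. Insurer: $1,451 − $1,125.50 = $325.50.
Claim 3 — $407: 50% coinsurance on $407 = $203.50. Owner owes $203.50 (running OOP $2,229). Insurer: $407 − $203.50 = $203.50.

$203.50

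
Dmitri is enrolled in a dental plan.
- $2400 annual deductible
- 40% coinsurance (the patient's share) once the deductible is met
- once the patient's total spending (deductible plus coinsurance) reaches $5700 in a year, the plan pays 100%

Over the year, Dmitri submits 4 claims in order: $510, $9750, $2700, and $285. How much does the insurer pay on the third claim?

$2544

#1 ($510): entire amount goes to the deductible. Cost to patient: $510. OOP to date $510. Plan pays $510 − $510 = $0.
#2 ($9750): deductible takes $1890, $7860 remains; coinsurance $7860 × 40% = $3144. Patient owes $5034 (running OOP $5544). Insurer: $9750 − $5034 = $4716.
#3 ($2700): 40% coinsurance on $2700 = $1080. That would push OOP to $6624, over the $5700 cap, so patient pays $5700 − $5544 = $156. Insurer: $2700 − $156 = $2544.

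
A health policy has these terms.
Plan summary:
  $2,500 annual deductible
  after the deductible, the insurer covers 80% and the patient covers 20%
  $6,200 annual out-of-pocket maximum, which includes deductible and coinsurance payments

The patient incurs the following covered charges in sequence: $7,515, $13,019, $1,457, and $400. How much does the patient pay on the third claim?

Claim 1 ($7,515): $2,500 finishes the deductible; $5,015 goes to coinsurance; patient's 20% is $1,003. Cost to patient: $3,503. OOP to date $3,503.
Claim 2 ($13,019): deductible met; 20% of $13,019 = $2,603.80. Patient owes $2,603.80 (running OOP $6,106.80).
Claim 3 ($1,457): deductible already satisfied, so patient's share is 20% × $1,457 = $291.40. That would push OOP to $6,398.20, over the $6,200 cap, so patient pays $6,200 − $6,106.80 = $93.20.

$93.20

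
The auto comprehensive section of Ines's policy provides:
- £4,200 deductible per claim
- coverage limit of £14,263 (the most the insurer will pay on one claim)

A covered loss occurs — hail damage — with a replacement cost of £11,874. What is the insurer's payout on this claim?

Subtract the deductible: £11,874 − £4,200 = £7,674.
£7,674 is within the £14,263 limit, so the insurer pays £7,674.

£7,674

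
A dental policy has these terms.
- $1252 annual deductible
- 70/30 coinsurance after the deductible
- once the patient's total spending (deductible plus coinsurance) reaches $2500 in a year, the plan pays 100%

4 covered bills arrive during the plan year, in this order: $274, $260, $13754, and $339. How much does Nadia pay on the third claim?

Claim 1 ($274): entire amount goes to the deductible. Cost to patient: $274. OOP to date $274.
Claim 2 ($260): fully absorbed by the deductible. Cost to patient: $260. OOP to date $534.
Claim 3 ($13754): $718 finishes the deductible; $13036 goes to coinsurance; patient's 30% is $3910.80. Together that's $718 + $3910.80 = $4628.80. Adding that to $534 gives $5162.80, past the $2500 cap; patient pays only $2500 − $534 = $1966.

$1966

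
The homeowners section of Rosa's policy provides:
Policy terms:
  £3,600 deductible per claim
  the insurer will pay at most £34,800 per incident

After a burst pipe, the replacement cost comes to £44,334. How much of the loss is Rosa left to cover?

£9,534

After the deductible, £44,334 − £3,600 = £40,734 remains.
£40,734 exceeds the £34,800 limit, so the insurer pays the limit: £34,800.
Homeowner's share is the uncovered remainder: £44,334 − £34,800 = £9,534.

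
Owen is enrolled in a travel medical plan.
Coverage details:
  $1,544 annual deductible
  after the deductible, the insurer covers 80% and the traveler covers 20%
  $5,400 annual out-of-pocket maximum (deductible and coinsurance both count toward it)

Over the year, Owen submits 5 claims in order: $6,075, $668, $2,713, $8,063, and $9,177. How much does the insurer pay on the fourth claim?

$6,450.40

Bill 1, $6,075: $1,544 to deductible, leaving $4,531; coinsurance $4,531 × 20% = $906.20. Traveler owes $2,450.20 (running OOP $2,450.20). Insurer: $6,075 − $2,450.20 = $3,624.80.
Bill 2, $668: 20% coinsurance on $668 = $133.60. Cost to traveler: $133.60. OOP to date $2,583.80. Insurer: $668 − $133.60 = $534.40.
Bill 3, $2,713: 20% coinsurance on $2,713 = $542.60. Cost to traveler: $542.60. OOP to date $3,126.40. Plan pays $2,713 − $542.60 = $2,170.40.
Bill 4, $8,063: deductible already satisfied, so traveler's share is 20% × $8,063 = $1,612.60. Traveler owes $1,612.60 (running OOP $4,739). Insurer: $8,063 − $1,612.60 = $6,450.40.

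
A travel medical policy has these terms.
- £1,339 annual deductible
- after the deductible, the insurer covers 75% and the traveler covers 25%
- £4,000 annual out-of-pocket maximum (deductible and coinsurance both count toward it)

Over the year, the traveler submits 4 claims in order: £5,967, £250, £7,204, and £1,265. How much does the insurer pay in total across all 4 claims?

£10,686

Claim 1 — £5,967: deductible takes £1,339, £4,628 remains; 25% of £4,628 = £1,157. Traveler pays £2,496; OOP now £2,496. Insurer: £5,967 − £2,496 = £3,471.
Claim 2 — £250: 25% coinsurance on £250 = £62.50. Traveler owes £62.50 (running OOP £2,558.50). Plan pays £250 − £62.50 = £187.50.
Claim 3 — £7,204: deductible already satisfied, so traveler's share is 25% × £7,204 = £1,801. Adding that to £2,558.50 gives £4,359.50, past the £4,000 cap; traveler pays only £4,000 − £2,558.50 = £1,441.50. Plan pays £7,204 − £1,441.50 = £5,762.50.
Claim 4 — £1,265: deductible already satisfied, so traveler's share is 25% × £1,265 = £316.25. That would push OOP to £4,316.25, over the £4,000 cap, so traveler pays £4,000 − £4,000 = £0. Insurer: £1,265 − £0 = £1,265.
Insurer total = bills − traveler's total = £14,686 − £4,000 = £10,686.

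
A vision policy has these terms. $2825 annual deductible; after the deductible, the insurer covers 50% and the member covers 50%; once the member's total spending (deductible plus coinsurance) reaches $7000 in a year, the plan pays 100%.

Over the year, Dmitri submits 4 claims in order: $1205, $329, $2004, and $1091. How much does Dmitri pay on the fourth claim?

Claim 1 ($1205): entire amount goes to the deductible. Member pays $1205; OOP now $1205.
Claim 2 ($329): fully absorbed by the deductible. Member pays $329; OOP now $1534.
Claim 3 ($2004): $1291 finishes the deductible; $713 goes to coinsurance; 50% of $713 = $356.50. Cost to member: $1647.50. OOP to date $3181.50.
Claim 4 ($1091): deductible already satisfied, so member's share is 50% × $1091 = $545.50. Member pays $545.50; OOP now $3727.

$545.50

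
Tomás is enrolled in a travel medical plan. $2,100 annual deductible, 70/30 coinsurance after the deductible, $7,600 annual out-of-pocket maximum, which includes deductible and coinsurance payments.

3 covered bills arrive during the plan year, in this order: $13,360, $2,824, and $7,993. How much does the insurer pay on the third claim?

Claim 1 ($13,360): deductible takes $2,100, $11,260 remains; 30% of $11,260 = $3,378. Traveler pays $5,478; OOP now $5,478. Plan pays $13,360 − $5,478 = $7,882.
Claim 2 ($2,824): deductible already satisfied, so traveler's share is 30% × $2,824 = $847.20. Traveler pays $847.20; OOP now $6,325.20. Insurer: $2,824 − $847.20 = $1,976.80.
Claim 3 ($7,993): 30% coinsurance on $7,993 = $2,397.90. OOP would hit $8,723.10 > $7,600, so the cap limits the traveler to $7,600 − $6,325.20 = $1,274.80. Plan pays $7,993 − $1,274.80 = $6,718.20.

$6,718.20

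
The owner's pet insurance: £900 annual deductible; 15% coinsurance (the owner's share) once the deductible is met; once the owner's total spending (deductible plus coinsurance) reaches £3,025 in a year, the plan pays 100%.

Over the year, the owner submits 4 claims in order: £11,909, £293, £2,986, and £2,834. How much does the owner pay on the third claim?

Claim 1 — £11,909: deductible takes £900, £11,009 remains; owner's 15% is £1,651.35. Owner owes £2,551.35 (running OOP £2,551.35).
Claim 2 — £293: deductible met; 15% of £293 = £43.95. Cost to owner: £43.95. OOP to date £2,595.30.
Claim 3 — £2,986: deductible met; 15% of £2,986 = £447.90. Adding that to £2,595.30 gives £3,043.20, past the £3,025 cap; owner pays only £3,025 − £2,595.30 = £429.70.

£429.70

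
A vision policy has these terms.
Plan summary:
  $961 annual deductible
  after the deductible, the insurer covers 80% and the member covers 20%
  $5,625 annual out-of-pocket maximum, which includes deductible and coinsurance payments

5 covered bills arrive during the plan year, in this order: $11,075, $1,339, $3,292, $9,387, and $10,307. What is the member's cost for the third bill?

$658.40

#1 ($11,075): $961 finishes the deductible; $10,114 goes to coinsurance; 20% of $10,114 = $2,022.80. Member pays $2,983.80; OOP now $2,983.80.
#2 ($1,339): deductible met; 20% of $1,339 = $267.80. Cost to member: $267.80. OOP to date $3,251.60.
#3 ($3,292): deductible already satisfied, so member's share is 20% × $3,292 = $658.40. Member owes $658.40 (running OOP $3,910).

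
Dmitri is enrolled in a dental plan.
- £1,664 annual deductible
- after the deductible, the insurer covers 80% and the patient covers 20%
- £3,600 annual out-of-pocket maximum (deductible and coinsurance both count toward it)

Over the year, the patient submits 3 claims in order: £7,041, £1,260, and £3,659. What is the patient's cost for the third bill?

£608.60

#1 (£7,041): £1,664 finishes the deductible; £5,377 goes to coinsurance; patient's 20% is £1,075.40. Patient owes £2,739.40 (running OOP £2,739.40).
#2 (£1,260): deductible met; 20% of £1,260 = £252. Cost to patient: £252. OOP to date £2,991.40.
#3 (£3,659): 20% coinsurance on £3,659 = £731.80. OOP would hit £3,723.20 > £3,600, so the cap limits the patient to £3,600 − £2,991.40 = £608.60.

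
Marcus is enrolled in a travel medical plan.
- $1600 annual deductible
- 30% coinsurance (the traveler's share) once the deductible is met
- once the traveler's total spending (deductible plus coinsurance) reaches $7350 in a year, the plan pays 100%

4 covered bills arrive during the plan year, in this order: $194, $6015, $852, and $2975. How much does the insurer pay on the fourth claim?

$2082.50

Claim 1 ($194): all of it applies to the deductible. Traveler owes $194 (running OOP $194). Plan pays $194 − $194 = $0.
Claim 2 ($6015): deductible takes $1406, $4609 remains; 30% of $4609 = $1382.70. Traveler pays $2788.70; OOP now $2982.70. Insurer: $6015 − $2788.70 = $3226.30.
Claim 3 ($852): 30% coinsurance on $852 = $255.60. Cost to traveler: $255.60. OOP to date $3238.30. Insurer: $852 − $255.60 = $596.40.
Claim 4 ($2975): deductible met; 30% of $2975 = $892.50. Traveler pays $892.50; OOP now $4130.80. Insurer: $2975 − $892.50 = $2082.50.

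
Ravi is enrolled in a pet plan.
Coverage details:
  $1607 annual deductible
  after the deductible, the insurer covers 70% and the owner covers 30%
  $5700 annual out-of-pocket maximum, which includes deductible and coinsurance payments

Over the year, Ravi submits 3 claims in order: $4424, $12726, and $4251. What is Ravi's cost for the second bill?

$3247.90

Claim 1 ($4424): $1607 to deductible, leaving $2817; coinsurance $2817 × 30% = $845.10. Cost to owner: $2452.10. OOP to date $2452.10.
Claim 2 ($12726): 30% coinsurance on $12726 = $3817.80. OOP would hit $6269.90 > $5700, so the cap limits the owner to $5700 − $2452.10 = $3247.90.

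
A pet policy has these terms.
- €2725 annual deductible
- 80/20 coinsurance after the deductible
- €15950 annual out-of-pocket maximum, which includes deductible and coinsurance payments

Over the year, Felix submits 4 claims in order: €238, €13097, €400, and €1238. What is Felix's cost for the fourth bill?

€247.60

Claim 1 (€238): entire amount goes to the deductible. Owner owes €238 (running OOP €238).
Claim 2 (€13097): €2487 to deductible, leaving €10610; owner's 20% is €2122. Owner pays €4609; OOP now €4847.
Claim 3 (€400): 20% coinsurance on €400 = €80. Cost to owner: €80. OOP to date €4927.
Claim 4 (€1238): deductible met; 20% of €1238 = €247.60. Cost to owner: €247.60. OOP to date €5174.60.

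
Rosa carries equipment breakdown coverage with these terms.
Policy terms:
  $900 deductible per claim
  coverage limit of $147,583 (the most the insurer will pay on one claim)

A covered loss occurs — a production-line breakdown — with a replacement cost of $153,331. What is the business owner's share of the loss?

Less the $900 deductible: $153,331 − $900 = $152,431.
Since $152,431 > $147,583, the payout is capped at $147,583.
Out of pocket: $153,331 − $147,583 = $5,748.

$5,748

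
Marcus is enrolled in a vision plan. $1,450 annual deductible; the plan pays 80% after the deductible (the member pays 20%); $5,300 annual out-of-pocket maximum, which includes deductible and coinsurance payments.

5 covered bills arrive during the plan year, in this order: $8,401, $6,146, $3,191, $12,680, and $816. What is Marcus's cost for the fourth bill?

Bill 1, $8,401: deductible takes $1,450, $6,951 remains; member's 20% is $1,390.20. Cost to member: $2,840.20. OOP to date $2,840.20.
Bill 2, $6,146: 20% coinsurance on $6,146 = $1,229.20. Cost to member: $1,229.20. OOP to date $4,069.40.
Bill 3, $3,191: deductible already satisfied, so member's share is 20% × $3,191 = $638.20. Cost to member: $638.20. OOP to date $4,707.60.
Bill 4, $12,680: 20% coinsurance on $12,680 = $2,536. OOP would hit $7,243.60 > $5,300, so the cap limits the member to $5,300 − $4,707.60 = $592.40.

$592.40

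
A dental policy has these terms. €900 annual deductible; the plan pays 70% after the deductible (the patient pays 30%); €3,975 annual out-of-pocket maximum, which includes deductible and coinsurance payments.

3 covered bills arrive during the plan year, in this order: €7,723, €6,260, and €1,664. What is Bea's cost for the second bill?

Claim 1 (€7,723): deductible takes €900, €6,823 remains; patient's 30% is €2,046.90. Patient pays €2,946.90; OOP now €2,946.90.
Claim 2 (€6,260): deductible already satisfied, so patient's share is 30% × €6,260 = €1,878. Adding that to €2,946.90 gives €4,824.90, past the €3,975 cap; patient pays only €3,975 − €2,946.90 = €1,028.10.

€1,028.10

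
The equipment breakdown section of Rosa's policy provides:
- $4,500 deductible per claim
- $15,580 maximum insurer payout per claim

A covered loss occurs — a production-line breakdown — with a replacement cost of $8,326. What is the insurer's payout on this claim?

$3,826

After the deductible, $8,326 − $4,500 = $3,826 remains.
That's under the $15,580 cap, so the insurer reimburses the full $3,826.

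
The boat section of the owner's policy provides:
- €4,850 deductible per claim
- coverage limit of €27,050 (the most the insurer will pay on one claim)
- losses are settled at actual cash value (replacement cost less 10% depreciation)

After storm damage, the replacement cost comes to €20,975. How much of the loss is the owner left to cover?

Depreciate 10%: the covered value is €20,975 × 0.9 = €18,877.50.
Less the €4,850 deductible: €18,877.50 − €4,850 = €14,027.50.
That's under the €27,050 cap, so the insurer reimburses the full €14,027.50.
Out of pocket: €20,975 − €14,027.50 = €6,947.50.

€6,947.50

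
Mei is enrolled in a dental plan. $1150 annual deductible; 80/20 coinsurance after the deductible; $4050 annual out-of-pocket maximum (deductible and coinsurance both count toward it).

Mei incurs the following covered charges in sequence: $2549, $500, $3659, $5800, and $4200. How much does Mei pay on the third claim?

Bill 1, $2549: $1150 finishes the deductible; $1399 goes to coinsurance; patient's 20% is $279.80. Cost to patient: $1429.80. OOP to date $1429.80.
Bill 2, $500: deductible already satisfied, so patient's share is 20% × $500 = $100. Patient owes $100 (running OOP $1529.80).
Bill 3, $3659: deductible already satisfied, so patient's share is 20% × $3659 = $731.80. Patient pays $731.80; OOP now $2261.60.

$731.80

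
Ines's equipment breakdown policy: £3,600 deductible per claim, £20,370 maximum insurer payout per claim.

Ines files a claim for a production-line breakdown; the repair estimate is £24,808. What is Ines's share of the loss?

£4,438

After the deductible, £24,808 − £3,600 = £21,208 remains.
The £20,370 per-incident cap binds; insurer pays £20,370.
The business owner bears the rest of the original loss: £24,808 − £20,370 = £4,438.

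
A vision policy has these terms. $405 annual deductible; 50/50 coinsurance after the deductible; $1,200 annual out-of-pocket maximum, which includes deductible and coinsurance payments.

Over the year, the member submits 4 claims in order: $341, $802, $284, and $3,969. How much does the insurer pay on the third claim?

Claim 1 — $341: fully absorbed by the deductible. Member pays $341; OOP now $341. Insurer: $341 − $341 = $0.
Claim 2 — $802: deductible takes $64, $738 remains; coinsurance $738 × 50% = $369. Member owes $433 (running OOP $774). Insurer: $802 − $433 = $369.
Claim 3 — $284: deductible already satisfied, so member's share is 50% × $284 = $142. Member pays $142; OOP now $916. Insurer: $284 − $142 = $142.

$142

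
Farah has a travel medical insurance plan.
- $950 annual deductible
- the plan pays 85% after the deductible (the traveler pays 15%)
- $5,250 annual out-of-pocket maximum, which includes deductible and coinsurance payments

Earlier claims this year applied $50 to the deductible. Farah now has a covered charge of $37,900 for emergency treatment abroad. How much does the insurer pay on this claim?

$32,700

Deductible still to meet: $950 − $50 = $900.
That leaves $37,900 − $900 = $37,000 for coinsurance.
15% of $37,000 = $5,550 falls to the traveler.
Traveler responsibility before any cap: $900 + $5,550 = $6,450.
Year-to-date out-of-pocket would reach $50 + $6,450 = $6,500, above the $5,250 maximum, so the traveler pays only $5,250 − $50 = $5,200.
The plan picks up $37,900 − $5,200 = $32,700.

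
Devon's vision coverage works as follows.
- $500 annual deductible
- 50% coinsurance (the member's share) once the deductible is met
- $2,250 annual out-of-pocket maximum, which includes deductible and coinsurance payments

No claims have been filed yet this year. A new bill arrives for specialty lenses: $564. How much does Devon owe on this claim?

$532

Deductible not yet touched, so the first $500 of the bill goes to the deductible.
After the $500 deductible portion, $564 − $500 = $64 is subject to coinsurance.
50% of $64 = $32 falls to the member.
So the member owes $500 + $32 = $532 before any cap.
Total out-of-pocket so far would be $0 + $532 = $532, below the $2,250 cap — no reduction.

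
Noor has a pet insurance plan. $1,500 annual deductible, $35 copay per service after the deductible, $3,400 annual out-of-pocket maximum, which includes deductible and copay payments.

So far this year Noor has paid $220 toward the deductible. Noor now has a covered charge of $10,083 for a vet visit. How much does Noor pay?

Deductible still to meet: $1,500 − $220 = $1,280.
After the $1,280 deductible portion, $10,083 − $1,280 = $8,803 is subject to the copay.
Copay on this service: $35.
That puts the owner's cost at $1,280 + $35 = $1,315 before any cap.
Cumulative spending $220 + $1,315 = $1,535 stays under the $3,400 maximum.

$1,315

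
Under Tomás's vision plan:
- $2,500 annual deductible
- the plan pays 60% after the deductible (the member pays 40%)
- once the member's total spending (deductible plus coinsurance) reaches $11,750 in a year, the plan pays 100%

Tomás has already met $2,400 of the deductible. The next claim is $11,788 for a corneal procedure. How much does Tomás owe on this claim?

Remaining deductible: $2,500 − $2,400 = $100.
That leaves $11,788 − $100 = $11,688 for coinsurance.
Coinsurance: $11,688 × 40% = $4,675.20.
Member responsibility before any cap: $100 + $4,675.20 = $4,775.20.
Total out-of-pocket so far would be $2,400 + $4,775.20 = $7,175.20, below the $11,750 cap — no reduction.

$4,775.20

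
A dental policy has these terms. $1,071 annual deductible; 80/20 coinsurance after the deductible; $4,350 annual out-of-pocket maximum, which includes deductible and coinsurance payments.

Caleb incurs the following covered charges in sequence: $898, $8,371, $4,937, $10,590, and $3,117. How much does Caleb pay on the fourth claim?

#1 ($898): all of it applies to the deductible. Cost to patient: $898. OOP to date $898.
#2 ($8,371): deductible takes $173, $8,198 remains; patient's 20% is $1,639.60. Patient owes $1,812.60 (running OOP $2,710.60).
#3 ($4,937): 20% coinsurance on $4,937 = $987.40. Patient owes $987.40 (running OOP $3,698).
#4 ($10,590): deductible already satisfied, so patient's share is 20% × $10,590 = $2,118. That would push OOP to $5,816, over the $4,350 cap, so patient pays $4,350 − $3,698 = $652.

$652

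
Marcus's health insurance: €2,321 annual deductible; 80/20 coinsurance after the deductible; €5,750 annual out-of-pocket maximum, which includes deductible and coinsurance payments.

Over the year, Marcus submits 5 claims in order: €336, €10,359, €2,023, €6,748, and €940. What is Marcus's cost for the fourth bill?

€1,349.60

Claim 1 — €336: fully absorbed by the deductible. Patient owes €336 (running OOP €336).
Claim 2 — €10,359: €1,985 finishes the deductible; €8,374 goes to coinsurance; patient's 20% is €1,674.80. Patient owes €3,659.80 (running OOP €3,995.80).
Claim 3 — €2,023: 20% coinsurance on €2,023 = €404.60. Patient pays €404.60; OOP now €4,400.40.
Claim 4 — €6,748: deductible met; 20% of €6,748 = €1,349.60. Cost to patient: €1,349.60. OOP to date €5,750.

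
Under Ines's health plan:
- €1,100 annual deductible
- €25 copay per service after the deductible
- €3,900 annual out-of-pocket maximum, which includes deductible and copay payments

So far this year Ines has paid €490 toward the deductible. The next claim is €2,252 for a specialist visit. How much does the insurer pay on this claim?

€1,617

Deductible still to meet: €1,100 − €490 = €610.
The remaining €1,642 (= €2,252 − €610) moves to the copay.
Copay on this service: €25.
Patient responsibility before any cap: €610 + €25 = €635.
Year-to-date out-of-pocket becomes €490 + €635 = €1,125, still under the €3,900 maximum, so no cap applies.
Insurer pays the balance: €2,252 − €635 = €1,617.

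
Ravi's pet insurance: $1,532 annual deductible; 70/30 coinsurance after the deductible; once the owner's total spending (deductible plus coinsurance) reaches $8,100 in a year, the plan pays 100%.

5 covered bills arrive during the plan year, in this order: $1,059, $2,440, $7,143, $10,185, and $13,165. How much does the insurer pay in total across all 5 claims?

$25,892

Bill 1, $1,059: fully absorbed by the deductible. Owner owes $1,059 (running OOP $1,059). Insurer: $1,059 − $1,059 = $0.
Bill 2, $2,440: deductible takes $473, $1,967 remains; coinsurance $1,967 × 30% = $590.10. Owner owes $1,063.10 (running OOP $2,122.10). Insurer: $2,440 − $1,063.10 = $1,376.90.
Bill 3, $7,143: 30% coinsurance on $7,143 = $2,142.90. Owner pays $2,142.90; OOP now $4,265. Plan pays $7,143 − $2,142.90 = $5,000.10.
Bill 4, $10,185: 30% coinsurance on $10,185 = $3,055.50. Cost to owner: $3,055.50. OOP to date $7,320.50. Plan pays $10,185 − $3,055.50 = $7,129.50.
Bill 5, $13,165: deductible already satisfied, so owner's share is 30% × $13,165 = $3,949.50. Adding that to $7,320.50 gives $11,270, past the $8,100 cap; owner pays only $8,100 − $7,320.50 = $779.50. Insurer: $13,165 − $779.50 = $12,385.50.
Insurer total: $0 + $1,376.90 + $5,000.10 + $7,129.50 + $12,385.50 = $25,892.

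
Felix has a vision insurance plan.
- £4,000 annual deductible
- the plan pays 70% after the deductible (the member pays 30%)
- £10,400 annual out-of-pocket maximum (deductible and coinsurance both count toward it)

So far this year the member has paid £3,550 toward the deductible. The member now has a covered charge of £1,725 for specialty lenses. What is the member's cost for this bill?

Deductible still to meet: £4,000 − £3,550 = £450.
That leaves £1,725 − £450 = £1,275 for coinsurance.
Coinsurance: £1,275 × 30% = £382.50.
Member responsibility before any cap: £450 + £382.50 = £832.50.
Cumulative spending £3,550 + £832.50 = £4,382.50 stays under the £10,400 maximum.

£832.50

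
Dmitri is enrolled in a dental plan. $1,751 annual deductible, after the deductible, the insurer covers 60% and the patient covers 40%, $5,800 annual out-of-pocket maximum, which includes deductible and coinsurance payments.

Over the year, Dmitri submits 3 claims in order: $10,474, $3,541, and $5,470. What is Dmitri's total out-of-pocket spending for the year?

Bill 1, $10,474: $1,751 finishes the deductible; $8,723 goes to coinsurance; patient's 40% is $3,489.20. Patient owes $5,240.20 (running OOP $5,240.20).
Bill 2, $3,541: 40% coinsurance on $3,541 = $1,416.40. That would push OOP to $6,656.60, over the $5,800 cap, so patient pays $5,800 − $5,240.20 = $559.80.
Bill 3, $5,470: deductible already satisfied, so patient's share is 40% × $5,470 = $2,188. Adding that to $5,800 gives $7,988, past the $5,800 cap; patient pays only $5,800 − $5,800 = $0.
Summing the patient's payments: $5,240.20 + $559.80 + $0 = $5,800.

$5,800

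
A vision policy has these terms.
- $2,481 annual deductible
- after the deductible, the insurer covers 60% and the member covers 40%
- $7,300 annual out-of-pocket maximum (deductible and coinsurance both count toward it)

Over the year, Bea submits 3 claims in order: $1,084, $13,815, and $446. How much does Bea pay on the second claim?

Bill 1, $1,084: fully absorbed by the deductible. Cost to member: $1,084. OOP to date $1,084.
Bill 2, $13,815: $1,397 finishes the deductible; $12,418 goes to coinsurance; coinsurance $12,418 × 40% = $4,967.20. Together that's $1,397 + $4,967.20 = $6,364.20. Adding that to $1,084 gives $7,448.20, past the $7,300 cap; member pays only $7,300 − $1,084 = $6,216.

$6,216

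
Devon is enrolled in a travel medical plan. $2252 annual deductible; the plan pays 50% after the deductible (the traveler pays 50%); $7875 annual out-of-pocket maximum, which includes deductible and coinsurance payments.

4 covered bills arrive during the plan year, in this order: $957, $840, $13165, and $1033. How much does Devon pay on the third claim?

Claim 1 ($957): fully absorbed by the deductible. Traveler owes $957 (running OOP $957).
Claim 2 ($840): entire amount goes to the deductible. Cost to traveler: $840. OOP to date $1797.
Claim 3 ($13165): $455 to deductible, leaving $12710; traveler's 50% is $6355. Claim cost before the cap: $455 + $6355 = $6810. That would push OOP to $8607, over the $7875 cap, so traveler pays $7875 − $1797 = $6078.

$6078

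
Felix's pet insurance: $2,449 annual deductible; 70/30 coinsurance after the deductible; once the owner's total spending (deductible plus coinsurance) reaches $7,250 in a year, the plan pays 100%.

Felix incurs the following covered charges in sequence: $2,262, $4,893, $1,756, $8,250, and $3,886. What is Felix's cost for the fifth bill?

Claim 1 — $2,262: all of it applies to the deductible. Owner pays $2,262; OOP now $2,262.
Claim 2 — $4,893: $187 finishes the deductible; $4,706 goes to coinsurance; 30% of $4,706 = $1,411.80. Owner pays $1,598.80; OOP now $3,860.80.
Claim 3 — $1,756: deductible already satisfied, so owner's share is 30% × $1,756 = $526.80. Owner pays $526.80; OOP now $4,387.60.
Claim 4 — $8,250: deductible met; 30% of $8,250 = $2,475. Owner owes $2,475 (running OOP $6,862.60).
Claim 5 — $3,886: deductible already satisfied, so owner's share is 30% × $3,886 = $1,165.80. Adding that to $6,862.60 gives $8,028.40, past the $7,250 cap; owner pays only $7,250 − $6,862.60 = $387.40.

$387.40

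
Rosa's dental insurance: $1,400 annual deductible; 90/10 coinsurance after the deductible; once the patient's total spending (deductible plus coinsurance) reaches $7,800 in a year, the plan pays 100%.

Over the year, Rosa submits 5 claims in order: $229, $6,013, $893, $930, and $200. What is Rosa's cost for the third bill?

$89.30

#1 ($229): entire amount goes to the deductible. Cost to patient: $229. OOP to date $229.
#2 ($6,013): deductible takes $1,171, $4,842 remains; patient's 10% is $484.20. Cost to patient: $1,655.20. OOP to date $1,884.20.
#3 ($893): 10% coinsurance on $893 = $89.30. Patient owes $89.30 (running OOP $1,973.50).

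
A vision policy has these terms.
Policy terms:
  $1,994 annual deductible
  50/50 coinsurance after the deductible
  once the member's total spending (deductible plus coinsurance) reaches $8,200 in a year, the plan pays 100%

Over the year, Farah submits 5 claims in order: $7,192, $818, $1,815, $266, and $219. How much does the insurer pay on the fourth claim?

Bill 1, $7,192: $1,994 to deductible, leaving $5,198; coinsurance $5,198 × 50% = $2,599. Member owes $4,593 (running OOP $4,593). Plan pays $7,192 − $4,593 = $2,599.
Bill 2, $818: deductible already satisfied, so member's share is 50% × $818 = $409. Member pays $409; OOP now $5,002. Insurer: $818 − $409 = $409.
Bill 3, $1,815: deductible already satisfied, so member's share is 50% × $1,815 = $907.50. Member pays $907.50; OOP now $5,909.50. Insurer: $1,815 − $907.50 = $907.50.
Bill 4, $266: deductible already satisfied, so member's share is 50% × $266 = $133. Cost to member: $133. OOP to date $6,042.50. Insurer: $266 − $133 = $133.

$133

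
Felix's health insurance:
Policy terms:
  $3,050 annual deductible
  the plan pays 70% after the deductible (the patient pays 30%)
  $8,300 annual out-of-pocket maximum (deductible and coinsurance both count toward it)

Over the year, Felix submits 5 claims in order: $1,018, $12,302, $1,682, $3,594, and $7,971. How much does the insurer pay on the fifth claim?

Claim 1 — $1,018: entire amount goes to the deductible. Patient owes $1,018 (running OOP $1,018). Plan pays $1,018 − $1,018 = $0.
Claim 2 — $12,302: $2,032 finishes the deductible; $10,270 goes to coinsurance; coinsurance $10,270 × 30% = $3,081. Cost to patient: $5,113. OOP to date $6,131. Plan pays $12,302 − $5,113 = $7,189.
Claim 3 — $1,682: 30% coinsurance on $1,682 = $504.60. Patient owes $504.60 (running OOP $6,635.60). Plan pays $1,682 − $504.60 = $1,177.40.
Claim 4 — $3,594: deductible met; 30% of $3,594 = $1,078.20. Patient pays $1,078.20; OOP now $7,713.80. Insurer: $3,594 − $1,078.20 = $2,515.80.
Claim 5 — $7,971: deductible met; 30% of $7,971 = $2,391.30. Adding that to $7,713.80 gives $10,105.10, past the $8,300 cap; patient pays only $8,300 − $7,713.80 = $586.20. Insurer: $7,971 − $586.20 = $7,384.80.

$7,384.80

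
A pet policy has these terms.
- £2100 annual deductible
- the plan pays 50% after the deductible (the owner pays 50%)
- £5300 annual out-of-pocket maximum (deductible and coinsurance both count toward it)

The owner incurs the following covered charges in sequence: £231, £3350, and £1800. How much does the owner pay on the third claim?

£900

Claim 1 — £231: all of it applies to the deductible. Owner pays £231; OOP now £231.
Claim 2 — £3350: £1869 finishes the deductible; £1481 goes to coinsurance; coinsurance £1481 × 50% = £740.50. Owner owes £2609.50 (running OOP £2840.50).
Claim 3 — £1800: deductible met; 50% of £1800 = £900. Owner owes £900 (running OOP £3740.50).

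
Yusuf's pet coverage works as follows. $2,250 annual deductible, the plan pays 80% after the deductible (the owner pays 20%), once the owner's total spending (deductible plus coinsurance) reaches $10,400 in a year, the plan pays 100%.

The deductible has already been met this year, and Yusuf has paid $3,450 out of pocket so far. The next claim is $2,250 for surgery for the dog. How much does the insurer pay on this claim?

The deductible is already satisfied, so the full bill goes to coinsurance.
Owner's 20% share of $2,250 is $450.
Total out-of-pocket so far would be $3,450 + $450 = $3,900, below the $10,400 cap — no reduction.
The plan picks up $2,250 − $450 = $1,800.

$1,800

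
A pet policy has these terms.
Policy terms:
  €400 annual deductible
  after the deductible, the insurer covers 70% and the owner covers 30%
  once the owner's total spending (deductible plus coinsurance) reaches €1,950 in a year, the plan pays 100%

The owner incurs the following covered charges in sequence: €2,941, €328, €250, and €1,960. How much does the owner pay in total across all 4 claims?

€1,923.70

#1 (€2,941): deductible takes €400, €2,541 remains; owner's 30% is €762.30. Cost to owner: €1,162.30. OOP to date €1,162.30.
#2 (€328): deductible already satisfied, so owner's share is 30% × €328 = €98.40. Cost to owner: €98.40. OOP to date €1,260.70.
#3 (€250): deductible met; 30% of €250 = €75. Cost to owner: €75. OOP to date €1,335.70.
#4 (€1,960): 30% coinsurance on €1,960 = €588. Cost to owner: €588. OOP to date €1,923.70.
Summing the owner's payments: €1,162.30 + €98.40 + €75 + €588 = €1,923.70.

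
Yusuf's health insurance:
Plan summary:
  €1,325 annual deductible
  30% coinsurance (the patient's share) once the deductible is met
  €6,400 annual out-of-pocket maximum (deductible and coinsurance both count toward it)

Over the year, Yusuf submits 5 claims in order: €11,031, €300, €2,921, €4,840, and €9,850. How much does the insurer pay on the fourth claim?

€3,643.10

Claim 1 — €11,031: €1,325 finishes the deductible; €9,706 goes to coinsurance; patient's 30% is €2,911.80. Patient owes €4,236.80 (running OOP €4,236.80). Insurer: €11,031 − €4,236.80 = €6,794.20.
Claim 2 — €300: deductible already satisfied, so patient's share is 30% × €300 = €90. Patient pays €90; OOP now €4,326.80. Plan pays €300 − €90 = €210.
Claim 3 — €2,921: deductible already satisfied, so patient's share is 30% × €2,921 = €876.30. Patient pays €876.30; OOP now €5,203.10. Insurer: €2,921 − €876.30 = €2,044.70.
Claim 4 — €4,840: deductible met; 30% of €4,840 = €1,452. OOP would hit €6,655.10 > €6,400, so the cap limits the patient to €6,400 − €5,203.10 = €1,196.90. Plan pays €4,840 − €1,196.90 = €3,643.10.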